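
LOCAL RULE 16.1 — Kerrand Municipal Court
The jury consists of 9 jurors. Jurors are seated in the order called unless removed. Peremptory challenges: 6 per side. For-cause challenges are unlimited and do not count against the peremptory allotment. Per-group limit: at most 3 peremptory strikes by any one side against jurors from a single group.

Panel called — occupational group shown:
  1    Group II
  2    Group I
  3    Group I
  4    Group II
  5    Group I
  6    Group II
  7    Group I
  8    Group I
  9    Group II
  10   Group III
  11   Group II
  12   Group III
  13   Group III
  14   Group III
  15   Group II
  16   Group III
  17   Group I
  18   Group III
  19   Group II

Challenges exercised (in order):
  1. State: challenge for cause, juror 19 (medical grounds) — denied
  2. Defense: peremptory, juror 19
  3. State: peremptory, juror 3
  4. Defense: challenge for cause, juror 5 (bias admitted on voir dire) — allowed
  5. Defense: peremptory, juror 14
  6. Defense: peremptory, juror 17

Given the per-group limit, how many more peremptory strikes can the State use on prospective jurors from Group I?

2

State peremptories so far: #3 — 1 of 6 used, 5 left overall.
Against Group I: #3 — 1 used; per-group cap 3 leaves 2.
Binding limit: min(5, 2) = 2.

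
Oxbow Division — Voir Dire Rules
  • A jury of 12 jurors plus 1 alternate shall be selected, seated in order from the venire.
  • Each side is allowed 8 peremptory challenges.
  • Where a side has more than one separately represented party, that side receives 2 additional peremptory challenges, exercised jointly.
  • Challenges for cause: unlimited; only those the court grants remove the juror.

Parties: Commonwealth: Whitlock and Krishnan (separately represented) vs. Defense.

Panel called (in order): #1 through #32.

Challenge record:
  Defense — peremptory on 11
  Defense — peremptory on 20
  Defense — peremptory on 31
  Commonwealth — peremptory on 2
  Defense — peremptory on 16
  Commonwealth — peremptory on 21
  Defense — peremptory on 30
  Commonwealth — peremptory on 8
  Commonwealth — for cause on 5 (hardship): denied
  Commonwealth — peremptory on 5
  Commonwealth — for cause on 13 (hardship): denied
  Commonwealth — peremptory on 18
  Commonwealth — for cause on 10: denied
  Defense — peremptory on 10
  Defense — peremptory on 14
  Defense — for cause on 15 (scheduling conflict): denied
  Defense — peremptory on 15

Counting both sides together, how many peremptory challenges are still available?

5

Commonwealth allotment: 8 base + 2 multi-party = 10. Defense allotment: 8.
Commonwealth peremptories used: #2, #21, #8, #5, #18 — 5 (for-cause on #5, #13, #10 don't count).
Defense peremptories used: #11, #20, #31, #16, #30, #10, #14, #15 — 8 (the for-cause on #15 doesn't count).
Remaining: (10 − 5) + (8 − 8) = 5.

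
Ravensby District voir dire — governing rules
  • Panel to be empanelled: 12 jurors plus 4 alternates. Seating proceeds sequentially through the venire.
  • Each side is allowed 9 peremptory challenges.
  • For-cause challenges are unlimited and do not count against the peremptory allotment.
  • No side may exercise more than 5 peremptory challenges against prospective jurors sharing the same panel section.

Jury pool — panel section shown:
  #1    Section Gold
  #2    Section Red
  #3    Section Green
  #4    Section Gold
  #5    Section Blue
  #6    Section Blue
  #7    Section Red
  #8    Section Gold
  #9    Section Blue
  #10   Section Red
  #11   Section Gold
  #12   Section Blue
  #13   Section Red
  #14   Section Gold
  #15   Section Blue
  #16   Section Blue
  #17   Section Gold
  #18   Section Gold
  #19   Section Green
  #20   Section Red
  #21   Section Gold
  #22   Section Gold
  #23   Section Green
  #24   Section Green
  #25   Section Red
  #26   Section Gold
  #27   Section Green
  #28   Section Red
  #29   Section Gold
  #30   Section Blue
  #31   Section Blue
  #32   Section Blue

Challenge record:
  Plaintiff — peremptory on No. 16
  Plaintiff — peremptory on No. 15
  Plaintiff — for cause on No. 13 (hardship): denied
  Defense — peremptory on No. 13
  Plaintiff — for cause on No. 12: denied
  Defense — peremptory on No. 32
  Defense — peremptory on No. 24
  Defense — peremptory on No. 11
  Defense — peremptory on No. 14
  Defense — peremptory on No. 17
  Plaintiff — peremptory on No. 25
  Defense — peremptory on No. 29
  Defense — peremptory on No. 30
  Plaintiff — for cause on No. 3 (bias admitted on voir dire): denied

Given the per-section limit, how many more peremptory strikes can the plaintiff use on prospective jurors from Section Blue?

Plaintiff peremptories so far: #16, #15, #25 — 3 of 9 used, 6 left overall.
Against Section Blue: #16, #15 — 2 used; per-section cap 5 leaves 3.
Binding limit: min(6, 3) = 3.

3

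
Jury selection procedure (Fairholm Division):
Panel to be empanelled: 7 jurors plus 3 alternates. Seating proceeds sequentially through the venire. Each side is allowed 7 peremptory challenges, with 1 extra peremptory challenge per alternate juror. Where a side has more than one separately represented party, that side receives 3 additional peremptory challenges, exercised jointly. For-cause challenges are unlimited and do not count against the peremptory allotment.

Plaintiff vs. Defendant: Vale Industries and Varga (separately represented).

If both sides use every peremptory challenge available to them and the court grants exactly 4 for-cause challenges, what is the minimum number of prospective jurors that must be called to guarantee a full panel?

37

Seats to fill: 7 + 3 alternates = 10.
Peremptories — Plaintiff: 7 + 1×3 = 10; Defendant: 7 + 1×3 + 3 = 13; total 23.
For-cause removals: 4.
Minimum venire: 10 + 23 + 4 = 37.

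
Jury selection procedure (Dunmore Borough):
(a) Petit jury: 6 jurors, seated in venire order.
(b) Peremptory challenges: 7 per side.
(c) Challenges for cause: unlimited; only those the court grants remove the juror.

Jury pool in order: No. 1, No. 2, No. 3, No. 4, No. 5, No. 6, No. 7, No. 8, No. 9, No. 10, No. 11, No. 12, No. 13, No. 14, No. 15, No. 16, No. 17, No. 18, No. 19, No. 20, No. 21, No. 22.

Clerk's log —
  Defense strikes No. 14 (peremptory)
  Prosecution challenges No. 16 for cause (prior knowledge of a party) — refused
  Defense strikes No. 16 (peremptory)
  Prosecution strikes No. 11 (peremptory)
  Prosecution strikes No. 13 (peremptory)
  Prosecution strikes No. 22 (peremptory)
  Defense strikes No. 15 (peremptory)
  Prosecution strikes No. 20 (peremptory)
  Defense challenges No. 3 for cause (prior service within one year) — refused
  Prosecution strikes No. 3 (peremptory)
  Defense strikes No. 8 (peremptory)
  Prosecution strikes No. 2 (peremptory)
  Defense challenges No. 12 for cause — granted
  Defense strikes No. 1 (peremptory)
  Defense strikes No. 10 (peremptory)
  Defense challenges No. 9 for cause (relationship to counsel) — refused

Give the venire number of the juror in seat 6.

Removed: #1, #2, #3, #8, #10, #11, #12, #13, #14, #15, #16, #20, #22. (#9 stays — for-cause denied.)
Seating in order: seats 1–6 → #4, #5, #6, #7, #9, #17.
So seat 6 is #17.

17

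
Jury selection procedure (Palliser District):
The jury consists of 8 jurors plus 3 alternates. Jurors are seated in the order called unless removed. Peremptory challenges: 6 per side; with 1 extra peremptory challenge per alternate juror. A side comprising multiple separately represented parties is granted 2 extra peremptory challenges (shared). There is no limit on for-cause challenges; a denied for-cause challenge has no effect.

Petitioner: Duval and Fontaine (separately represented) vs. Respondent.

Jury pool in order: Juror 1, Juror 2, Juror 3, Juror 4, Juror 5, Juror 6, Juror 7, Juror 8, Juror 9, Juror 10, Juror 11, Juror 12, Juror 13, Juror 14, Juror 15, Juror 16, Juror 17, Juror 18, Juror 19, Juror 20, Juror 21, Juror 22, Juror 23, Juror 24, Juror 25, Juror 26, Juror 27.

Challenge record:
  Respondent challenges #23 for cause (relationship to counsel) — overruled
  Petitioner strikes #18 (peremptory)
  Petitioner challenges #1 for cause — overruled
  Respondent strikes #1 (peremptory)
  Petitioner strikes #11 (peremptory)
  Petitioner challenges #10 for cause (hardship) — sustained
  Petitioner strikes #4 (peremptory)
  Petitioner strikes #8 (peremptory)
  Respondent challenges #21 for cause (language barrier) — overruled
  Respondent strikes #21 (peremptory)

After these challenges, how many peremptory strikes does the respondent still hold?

Respondent allotment: 6 base + 1 × 3 alternates = 9.
Respondent peremptories used: #1, #21 — 2 (for-cause on #23, #21 don't count).
Remaining: 9 − 2 = 7.

7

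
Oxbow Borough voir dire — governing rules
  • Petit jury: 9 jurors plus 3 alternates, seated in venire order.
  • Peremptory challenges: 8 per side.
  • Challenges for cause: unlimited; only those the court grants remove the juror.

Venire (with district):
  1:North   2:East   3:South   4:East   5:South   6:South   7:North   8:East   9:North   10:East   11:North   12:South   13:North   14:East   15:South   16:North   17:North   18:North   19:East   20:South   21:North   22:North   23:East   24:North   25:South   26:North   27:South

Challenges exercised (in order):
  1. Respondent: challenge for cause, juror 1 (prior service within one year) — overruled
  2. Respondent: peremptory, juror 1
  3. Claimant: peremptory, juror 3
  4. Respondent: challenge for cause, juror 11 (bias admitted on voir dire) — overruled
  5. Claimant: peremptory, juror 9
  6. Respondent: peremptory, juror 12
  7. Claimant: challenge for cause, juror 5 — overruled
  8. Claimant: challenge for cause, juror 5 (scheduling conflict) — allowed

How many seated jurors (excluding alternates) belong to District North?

Removed: #1, #3, #5, #9, #12.
Seated jurors 1–9: #2, #4, #6, #7, #8, #10, #11, #13, #14 (alternates #15, #16, #17 not counted).
Of those, in District North: #7, #11, #13 → 3.

3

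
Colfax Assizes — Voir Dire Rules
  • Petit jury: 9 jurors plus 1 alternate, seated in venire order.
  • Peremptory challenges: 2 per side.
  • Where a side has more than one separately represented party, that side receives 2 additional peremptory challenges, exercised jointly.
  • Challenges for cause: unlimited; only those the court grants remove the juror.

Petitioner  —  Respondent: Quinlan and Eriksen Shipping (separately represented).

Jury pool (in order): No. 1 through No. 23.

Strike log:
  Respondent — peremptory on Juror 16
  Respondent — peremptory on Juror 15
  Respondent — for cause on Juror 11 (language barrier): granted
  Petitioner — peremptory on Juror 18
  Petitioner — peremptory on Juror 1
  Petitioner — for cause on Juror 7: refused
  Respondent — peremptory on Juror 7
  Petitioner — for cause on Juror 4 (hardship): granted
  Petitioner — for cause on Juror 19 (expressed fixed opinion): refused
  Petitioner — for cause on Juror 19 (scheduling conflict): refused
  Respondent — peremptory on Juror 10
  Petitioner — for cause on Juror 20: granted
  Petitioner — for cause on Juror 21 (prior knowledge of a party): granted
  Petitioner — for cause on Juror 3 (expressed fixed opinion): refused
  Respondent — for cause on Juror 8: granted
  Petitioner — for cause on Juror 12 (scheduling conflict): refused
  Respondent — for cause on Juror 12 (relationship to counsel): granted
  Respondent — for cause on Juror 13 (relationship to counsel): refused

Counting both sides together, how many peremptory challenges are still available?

0

Petitioner allotment: 2. Respondent allotment: 2 base + 2 multi-party = 4.
Petitioner peremptories used: #18, #1 — 2 (for-cause on #7, #4, #19, #19, #20, #21, #3, #12 don't count).
Respondent peremptories used: #16, #15, #7, #10 — 4 (for-cause on #11, #8, #12, #13 don't count).
Remaining: (2 − 2) + (4 − 4) = 0.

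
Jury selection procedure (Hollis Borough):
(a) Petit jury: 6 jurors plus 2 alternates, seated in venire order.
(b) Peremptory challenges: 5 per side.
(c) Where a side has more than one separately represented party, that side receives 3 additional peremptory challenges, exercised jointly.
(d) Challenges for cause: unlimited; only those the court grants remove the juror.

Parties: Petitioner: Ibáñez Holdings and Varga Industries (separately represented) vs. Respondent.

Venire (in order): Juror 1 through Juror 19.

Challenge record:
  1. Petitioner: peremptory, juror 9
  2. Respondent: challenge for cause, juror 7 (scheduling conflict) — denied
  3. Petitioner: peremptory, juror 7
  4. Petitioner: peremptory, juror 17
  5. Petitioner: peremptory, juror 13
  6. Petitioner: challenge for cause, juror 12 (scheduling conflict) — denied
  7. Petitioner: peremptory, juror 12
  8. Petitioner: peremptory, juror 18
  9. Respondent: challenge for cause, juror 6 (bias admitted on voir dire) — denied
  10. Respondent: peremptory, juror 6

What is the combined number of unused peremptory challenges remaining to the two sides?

6

Petitioner allotment: 5 base + 3 multi-party = 8. Respondent allotment: 5.
Petitioner peremptories used: #9, #7, #17, #13, #12, #18 — 6 (the for-cause on #12 doesn't count).
Respondent peremptories used: #6 — 1 (for-cause on #7, #6 don't count).
Remaining: (8 − 6) + (5 − 1) = 6.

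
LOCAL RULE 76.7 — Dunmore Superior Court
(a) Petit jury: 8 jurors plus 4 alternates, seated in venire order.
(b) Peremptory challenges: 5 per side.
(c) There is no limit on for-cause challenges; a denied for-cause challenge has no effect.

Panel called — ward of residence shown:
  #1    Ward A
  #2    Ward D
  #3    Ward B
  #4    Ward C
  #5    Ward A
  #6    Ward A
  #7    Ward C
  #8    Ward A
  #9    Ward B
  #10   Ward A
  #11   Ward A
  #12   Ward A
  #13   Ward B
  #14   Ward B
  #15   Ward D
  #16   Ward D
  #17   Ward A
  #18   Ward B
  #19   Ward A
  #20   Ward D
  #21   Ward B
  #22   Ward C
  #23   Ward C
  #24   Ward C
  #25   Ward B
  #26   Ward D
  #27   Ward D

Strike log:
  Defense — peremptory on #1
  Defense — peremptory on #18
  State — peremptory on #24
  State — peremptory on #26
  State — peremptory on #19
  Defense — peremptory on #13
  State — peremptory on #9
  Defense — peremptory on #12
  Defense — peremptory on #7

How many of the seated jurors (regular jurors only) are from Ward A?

Removed: #1, #7, #9, #12, #13, #18, #19, #24, #26.
Seated jurors 1–8: #2, #3, #4, #5, #6, #8, #10, #11 (alternates #14, #15, #16, #17 not counted).
Of those, in Ward A: #5, #6, #8, #10, #11 → 5.

5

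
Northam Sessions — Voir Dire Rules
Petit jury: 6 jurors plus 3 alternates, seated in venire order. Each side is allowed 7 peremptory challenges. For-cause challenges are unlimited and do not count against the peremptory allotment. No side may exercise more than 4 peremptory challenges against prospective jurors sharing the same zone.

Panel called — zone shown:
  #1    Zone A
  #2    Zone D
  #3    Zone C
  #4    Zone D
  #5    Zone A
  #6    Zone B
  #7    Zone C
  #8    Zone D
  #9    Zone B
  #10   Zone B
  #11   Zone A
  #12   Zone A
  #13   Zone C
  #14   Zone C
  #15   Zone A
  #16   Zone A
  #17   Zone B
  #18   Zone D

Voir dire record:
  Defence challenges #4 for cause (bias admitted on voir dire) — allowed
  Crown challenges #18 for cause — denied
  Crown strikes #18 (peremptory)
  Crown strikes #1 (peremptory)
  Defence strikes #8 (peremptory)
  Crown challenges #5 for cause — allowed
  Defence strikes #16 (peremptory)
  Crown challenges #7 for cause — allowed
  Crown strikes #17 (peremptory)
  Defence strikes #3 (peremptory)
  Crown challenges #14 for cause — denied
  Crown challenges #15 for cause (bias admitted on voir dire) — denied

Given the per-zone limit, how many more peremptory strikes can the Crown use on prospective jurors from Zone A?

Crown peremptories so far: #18, #1, #17 — 3 of 7 used, 4 left overall.
Against Zone A: #1 — 1 used; per-zone cap 4 leaves 3.
Binding limit: min(4, 3) = 3.

3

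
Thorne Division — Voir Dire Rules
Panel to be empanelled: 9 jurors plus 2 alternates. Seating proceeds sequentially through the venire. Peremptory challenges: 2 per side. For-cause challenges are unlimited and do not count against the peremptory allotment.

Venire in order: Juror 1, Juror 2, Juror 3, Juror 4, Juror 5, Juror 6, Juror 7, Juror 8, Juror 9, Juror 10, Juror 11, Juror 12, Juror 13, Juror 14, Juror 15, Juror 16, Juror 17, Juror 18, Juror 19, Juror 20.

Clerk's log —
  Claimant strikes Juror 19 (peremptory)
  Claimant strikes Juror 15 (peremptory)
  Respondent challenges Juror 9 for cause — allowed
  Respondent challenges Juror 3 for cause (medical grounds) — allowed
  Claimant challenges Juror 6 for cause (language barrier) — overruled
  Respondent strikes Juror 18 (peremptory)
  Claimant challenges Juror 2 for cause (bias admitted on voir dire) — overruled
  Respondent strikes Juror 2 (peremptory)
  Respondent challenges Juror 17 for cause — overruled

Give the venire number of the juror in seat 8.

Removed: #2, #3, #9, #15, #18, #19. (#6, #17 stay — for-cause denied.)
Filling seats in venire order through position 8: #1, #4, #5, #6, #7, #8, #10, #11.
So seat 8 is #11.

11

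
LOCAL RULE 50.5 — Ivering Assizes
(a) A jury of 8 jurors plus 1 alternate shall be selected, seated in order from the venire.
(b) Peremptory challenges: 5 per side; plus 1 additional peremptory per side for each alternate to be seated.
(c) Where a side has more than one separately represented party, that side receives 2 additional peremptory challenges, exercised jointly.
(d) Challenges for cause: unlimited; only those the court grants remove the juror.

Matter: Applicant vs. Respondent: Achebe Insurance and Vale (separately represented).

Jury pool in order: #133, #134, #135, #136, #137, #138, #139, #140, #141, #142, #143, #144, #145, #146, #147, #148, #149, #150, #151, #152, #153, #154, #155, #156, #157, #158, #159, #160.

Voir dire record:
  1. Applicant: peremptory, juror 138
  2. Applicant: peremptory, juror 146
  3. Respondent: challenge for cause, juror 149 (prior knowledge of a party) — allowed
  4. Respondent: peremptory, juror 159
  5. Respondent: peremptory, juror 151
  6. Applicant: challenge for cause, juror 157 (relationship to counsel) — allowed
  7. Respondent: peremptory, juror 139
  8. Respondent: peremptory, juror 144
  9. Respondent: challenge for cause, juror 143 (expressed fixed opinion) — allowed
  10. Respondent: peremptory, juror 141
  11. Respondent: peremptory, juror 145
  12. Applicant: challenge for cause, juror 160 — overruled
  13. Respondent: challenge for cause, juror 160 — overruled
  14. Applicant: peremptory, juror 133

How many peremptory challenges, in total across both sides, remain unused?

Applicant allotment: 5 base + 1 × 1 alternate = 6. Respondent allotment: 5 base + 1 × 1 alternate + 2 multi-party = 8.
Applicant peremptories used: #138, #146, #133 — 3 (for-cause on #157, #160 don't count).
Respondent peremptories used: #159, #151, #139, #144, #141, #145 — 6 (for-cause on #149, #143, #160 don't count).
Remaining: (6 − 3) + (8 − 6) = 5.

5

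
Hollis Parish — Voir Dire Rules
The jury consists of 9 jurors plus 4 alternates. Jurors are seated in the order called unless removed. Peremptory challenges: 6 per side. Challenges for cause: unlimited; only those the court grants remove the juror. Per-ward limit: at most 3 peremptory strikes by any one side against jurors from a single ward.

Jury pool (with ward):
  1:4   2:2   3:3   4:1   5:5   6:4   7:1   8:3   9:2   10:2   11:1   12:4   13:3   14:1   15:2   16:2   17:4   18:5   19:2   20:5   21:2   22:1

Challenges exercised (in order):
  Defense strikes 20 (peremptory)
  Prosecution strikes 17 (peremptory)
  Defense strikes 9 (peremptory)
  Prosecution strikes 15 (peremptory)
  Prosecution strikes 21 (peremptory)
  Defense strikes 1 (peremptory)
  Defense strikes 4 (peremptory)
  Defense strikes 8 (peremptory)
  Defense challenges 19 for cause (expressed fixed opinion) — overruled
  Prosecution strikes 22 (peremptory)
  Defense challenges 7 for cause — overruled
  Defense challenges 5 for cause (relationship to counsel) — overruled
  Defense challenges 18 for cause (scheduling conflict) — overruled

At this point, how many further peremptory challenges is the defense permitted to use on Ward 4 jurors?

1

Defense peremptories so far: #20, #9, #1, #4, #8 — 5 of 6 used, 1 left overall.
Against Ward 4: #1 — 1 used; per-ward cap 3 leaves 2.
Binding limit: min(1, 2) = 1.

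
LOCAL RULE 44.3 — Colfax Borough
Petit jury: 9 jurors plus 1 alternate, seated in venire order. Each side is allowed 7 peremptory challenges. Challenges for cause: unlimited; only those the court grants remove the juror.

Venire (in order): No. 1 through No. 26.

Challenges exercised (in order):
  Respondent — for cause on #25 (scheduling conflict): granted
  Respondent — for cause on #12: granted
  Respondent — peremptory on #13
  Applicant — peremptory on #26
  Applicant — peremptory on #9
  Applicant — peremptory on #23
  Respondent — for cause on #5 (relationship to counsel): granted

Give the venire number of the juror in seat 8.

10

Removed: #5, #9, #12, #13, #23, #25, #26.
Seating in order: seats 1–9 → #1, #2, #3, #4, #6, #7, #8, #10, #11; alternates → #14.
So seat 8 is #10.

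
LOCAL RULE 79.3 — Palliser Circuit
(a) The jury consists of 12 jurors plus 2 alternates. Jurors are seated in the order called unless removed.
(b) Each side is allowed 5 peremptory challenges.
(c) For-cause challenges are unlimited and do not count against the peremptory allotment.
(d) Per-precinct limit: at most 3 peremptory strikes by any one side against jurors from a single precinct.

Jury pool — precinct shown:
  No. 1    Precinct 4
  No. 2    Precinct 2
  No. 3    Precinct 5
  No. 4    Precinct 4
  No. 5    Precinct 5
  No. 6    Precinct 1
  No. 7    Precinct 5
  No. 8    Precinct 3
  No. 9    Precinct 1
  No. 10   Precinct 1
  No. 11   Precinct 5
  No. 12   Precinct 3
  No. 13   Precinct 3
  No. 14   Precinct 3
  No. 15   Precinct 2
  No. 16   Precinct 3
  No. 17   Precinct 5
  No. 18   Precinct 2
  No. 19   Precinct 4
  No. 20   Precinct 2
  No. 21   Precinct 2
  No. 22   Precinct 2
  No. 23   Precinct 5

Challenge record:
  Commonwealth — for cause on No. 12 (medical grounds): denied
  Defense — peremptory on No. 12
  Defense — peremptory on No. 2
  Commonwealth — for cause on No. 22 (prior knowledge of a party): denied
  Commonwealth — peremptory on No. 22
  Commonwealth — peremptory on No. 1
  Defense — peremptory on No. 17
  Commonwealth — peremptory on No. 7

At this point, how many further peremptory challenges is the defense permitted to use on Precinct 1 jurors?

2

Defense peremptories so far: #12, #2, #17 — 3 of 5 used, 2 left overall.
Against Precinct 1: none yet — per-precinct cap 3 leaves 3.
Binding limit: min(2, 3) = 2.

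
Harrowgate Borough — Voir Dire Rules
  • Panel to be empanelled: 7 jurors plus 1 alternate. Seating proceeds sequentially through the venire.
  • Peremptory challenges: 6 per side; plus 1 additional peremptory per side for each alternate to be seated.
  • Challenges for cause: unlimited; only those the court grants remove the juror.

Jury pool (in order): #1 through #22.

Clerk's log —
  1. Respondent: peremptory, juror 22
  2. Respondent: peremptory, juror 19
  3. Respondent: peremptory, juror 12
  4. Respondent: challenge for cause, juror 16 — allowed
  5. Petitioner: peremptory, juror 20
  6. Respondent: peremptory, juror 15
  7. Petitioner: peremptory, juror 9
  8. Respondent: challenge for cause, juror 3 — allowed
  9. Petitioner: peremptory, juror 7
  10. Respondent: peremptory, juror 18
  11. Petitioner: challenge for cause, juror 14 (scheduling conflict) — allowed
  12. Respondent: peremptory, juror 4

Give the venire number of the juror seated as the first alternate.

Removed: #3, #4, #7, #9, #12, #14, #15, #16, #18, #19, #20, #22.
Seating in order: seats 1–7 → #1, #2, #5, #6, #8, #10, #11; alternates → #13.
So alternate 1 is #13.

13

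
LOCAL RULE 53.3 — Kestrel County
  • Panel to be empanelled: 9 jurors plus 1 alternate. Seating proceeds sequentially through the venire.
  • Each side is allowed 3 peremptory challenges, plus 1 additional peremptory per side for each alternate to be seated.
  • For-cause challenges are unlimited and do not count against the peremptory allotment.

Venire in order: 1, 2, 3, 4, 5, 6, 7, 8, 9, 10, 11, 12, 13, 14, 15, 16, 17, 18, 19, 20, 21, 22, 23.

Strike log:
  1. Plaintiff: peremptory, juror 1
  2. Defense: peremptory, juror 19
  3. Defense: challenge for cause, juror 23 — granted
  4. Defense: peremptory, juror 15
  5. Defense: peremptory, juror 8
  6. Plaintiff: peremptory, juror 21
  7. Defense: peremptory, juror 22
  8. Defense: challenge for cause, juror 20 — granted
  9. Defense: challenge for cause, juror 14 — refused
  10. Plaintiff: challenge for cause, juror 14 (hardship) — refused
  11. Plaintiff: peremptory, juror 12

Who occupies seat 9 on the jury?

11

Removed: #1, #8, #12, #15, #19, #20, #21, #22, #23. (#14 stays — for-cause denied.)
Seating in order: seats 1–9 → #2, #3, #4, #5, #6, #7, #9, #10, #11; alternates → #13.
So seat 9 is #11.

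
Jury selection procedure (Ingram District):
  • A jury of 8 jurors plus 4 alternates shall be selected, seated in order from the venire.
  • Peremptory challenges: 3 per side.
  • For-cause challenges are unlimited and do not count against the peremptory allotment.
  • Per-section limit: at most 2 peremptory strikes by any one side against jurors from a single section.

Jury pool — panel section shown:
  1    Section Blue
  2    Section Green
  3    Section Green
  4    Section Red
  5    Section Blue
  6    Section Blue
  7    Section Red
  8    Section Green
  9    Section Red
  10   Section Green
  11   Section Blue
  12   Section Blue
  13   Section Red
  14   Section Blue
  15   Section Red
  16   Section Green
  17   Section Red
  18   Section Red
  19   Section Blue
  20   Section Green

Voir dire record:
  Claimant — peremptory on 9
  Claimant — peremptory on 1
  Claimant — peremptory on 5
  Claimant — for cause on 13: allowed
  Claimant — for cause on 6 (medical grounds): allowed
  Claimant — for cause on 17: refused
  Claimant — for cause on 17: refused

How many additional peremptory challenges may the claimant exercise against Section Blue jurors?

Claimant peremptories so far: #9, #1, #5 — 3 of 3 used, 0 left overall.
Against Section Blue: #1, #5 — 2 used; per-section cap 2 leaves 0.
Binding limit: min(0, 0) = 0.

0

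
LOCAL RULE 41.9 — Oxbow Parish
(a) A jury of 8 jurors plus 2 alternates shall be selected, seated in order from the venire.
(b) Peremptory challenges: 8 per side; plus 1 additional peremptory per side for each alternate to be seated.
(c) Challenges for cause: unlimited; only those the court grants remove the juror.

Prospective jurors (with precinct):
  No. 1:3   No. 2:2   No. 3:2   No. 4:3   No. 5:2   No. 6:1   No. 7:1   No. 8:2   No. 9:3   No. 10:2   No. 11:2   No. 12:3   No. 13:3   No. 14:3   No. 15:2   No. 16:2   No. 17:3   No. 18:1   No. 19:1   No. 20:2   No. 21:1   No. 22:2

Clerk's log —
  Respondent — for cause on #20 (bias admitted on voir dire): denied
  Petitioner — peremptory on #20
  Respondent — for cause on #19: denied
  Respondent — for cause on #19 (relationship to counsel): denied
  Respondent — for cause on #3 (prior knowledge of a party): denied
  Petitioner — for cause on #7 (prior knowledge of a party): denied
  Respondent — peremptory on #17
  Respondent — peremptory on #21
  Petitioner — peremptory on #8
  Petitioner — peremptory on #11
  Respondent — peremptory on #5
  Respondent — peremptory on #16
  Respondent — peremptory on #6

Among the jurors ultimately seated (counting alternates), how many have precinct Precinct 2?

Removed: #5, #6, #8, #11, #16, #17, #20, #21.
Seated (10 incl. alternates): #1, #2, #3, #4, #7, #9, #10, #12, #13, #14.
Of those, in Precinct 2: #2, #3, #10 → 3.

3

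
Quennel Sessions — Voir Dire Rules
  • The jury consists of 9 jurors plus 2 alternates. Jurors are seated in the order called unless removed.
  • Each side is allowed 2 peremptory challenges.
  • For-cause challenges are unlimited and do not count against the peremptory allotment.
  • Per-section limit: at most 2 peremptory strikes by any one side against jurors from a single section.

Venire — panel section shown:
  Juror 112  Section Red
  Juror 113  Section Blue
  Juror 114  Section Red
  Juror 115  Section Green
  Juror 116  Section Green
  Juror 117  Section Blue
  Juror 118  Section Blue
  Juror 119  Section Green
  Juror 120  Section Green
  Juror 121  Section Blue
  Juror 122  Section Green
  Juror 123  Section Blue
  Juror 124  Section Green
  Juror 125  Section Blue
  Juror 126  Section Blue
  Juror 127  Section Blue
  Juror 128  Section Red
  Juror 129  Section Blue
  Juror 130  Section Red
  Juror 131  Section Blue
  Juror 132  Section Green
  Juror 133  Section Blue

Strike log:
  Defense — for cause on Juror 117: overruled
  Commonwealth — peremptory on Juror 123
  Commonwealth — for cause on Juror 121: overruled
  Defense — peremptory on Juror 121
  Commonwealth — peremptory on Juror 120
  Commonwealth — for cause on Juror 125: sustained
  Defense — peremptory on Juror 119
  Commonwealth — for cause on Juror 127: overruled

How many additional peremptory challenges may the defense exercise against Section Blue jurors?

Defense peremptories so far: #121, #119 — 2 of 2 used, 0 left overall.
Against Section Blue: #121 — 1 used; per-section cap 2 leaves 1.
Binding limit: min(0, 1) = 0.

0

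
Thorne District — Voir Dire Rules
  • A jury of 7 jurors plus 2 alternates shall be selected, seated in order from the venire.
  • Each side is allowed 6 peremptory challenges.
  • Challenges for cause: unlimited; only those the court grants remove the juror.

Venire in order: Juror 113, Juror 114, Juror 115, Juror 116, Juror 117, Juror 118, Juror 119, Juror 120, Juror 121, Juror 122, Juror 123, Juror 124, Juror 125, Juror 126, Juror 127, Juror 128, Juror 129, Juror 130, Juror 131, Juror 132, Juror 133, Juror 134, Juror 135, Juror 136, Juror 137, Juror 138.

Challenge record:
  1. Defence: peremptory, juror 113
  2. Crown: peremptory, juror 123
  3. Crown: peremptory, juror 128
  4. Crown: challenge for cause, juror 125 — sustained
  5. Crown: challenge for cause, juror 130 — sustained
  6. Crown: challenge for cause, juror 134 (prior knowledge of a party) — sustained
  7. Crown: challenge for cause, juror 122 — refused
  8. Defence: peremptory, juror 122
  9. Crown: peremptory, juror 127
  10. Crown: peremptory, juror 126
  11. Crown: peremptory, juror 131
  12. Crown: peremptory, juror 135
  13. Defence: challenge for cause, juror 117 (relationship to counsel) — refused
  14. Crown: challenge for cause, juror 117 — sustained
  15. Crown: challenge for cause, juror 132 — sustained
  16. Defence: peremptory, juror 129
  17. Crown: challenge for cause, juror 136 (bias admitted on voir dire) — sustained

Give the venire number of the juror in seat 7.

121

Removed: #113, #117, #122, #123, #125, #126, #127, #128, #129, #130, #131, #132, #134, #135, #136.
Seating in order: seats 1–7 → #114, #115, #116, #118, #119, #120, #121; alternates → #124, #133.
So seat 7 is #121.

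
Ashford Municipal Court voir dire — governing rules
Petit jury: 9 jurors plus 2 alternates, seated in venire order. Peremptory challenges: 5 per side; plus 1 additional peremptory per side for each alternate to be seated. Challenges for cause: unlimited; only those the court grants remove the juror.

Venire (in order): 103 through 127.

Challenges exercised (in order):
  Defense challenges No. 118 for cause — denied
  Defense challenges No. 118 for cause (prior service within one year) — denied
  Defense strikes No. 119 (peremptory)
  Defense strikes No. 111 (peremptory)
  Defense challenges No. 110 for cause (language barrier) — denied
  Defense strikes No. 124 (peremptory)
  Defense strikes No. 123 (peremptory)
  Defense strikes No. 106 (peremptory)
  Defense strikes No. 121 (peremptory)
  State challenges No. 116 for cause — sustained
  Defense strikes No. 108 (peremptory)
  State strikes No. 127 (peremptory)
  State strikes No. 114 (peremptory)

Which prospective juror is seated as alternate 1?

117

Removed: #106, #108, #111, #114, #116, #119, #121, #123, #124, #127. (#110, #118 stay — for-cause denied.)
Seating in order: seats 1–9 → #103, #104, #105, #107, #109, #110, #112, #113, #115; alternates → #117, #118.
So alternate 1 is #117.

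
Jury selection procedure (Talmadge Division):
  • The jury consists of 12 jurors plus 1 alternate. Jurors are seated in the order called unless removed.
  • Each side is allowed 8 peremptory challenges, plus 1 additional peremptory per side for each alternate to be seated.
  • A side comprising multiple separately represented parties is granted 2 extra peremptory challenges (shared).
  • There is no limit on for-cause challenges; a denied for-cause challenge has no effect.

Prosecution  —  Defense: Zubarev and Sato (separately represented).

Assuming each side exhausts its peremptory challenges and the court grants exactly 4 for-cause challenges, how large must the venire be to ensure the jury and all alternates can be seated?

Seats to fill: 12 + 1 alternates = 13.
Peremptories — Prosecution: 8 + 1×1 = 9; Defense: 8 + 1×1 + 2 = 11; total 20.
For-cause removals: 4.
Minimum venire: 13 + 20 + 4 = 37.

37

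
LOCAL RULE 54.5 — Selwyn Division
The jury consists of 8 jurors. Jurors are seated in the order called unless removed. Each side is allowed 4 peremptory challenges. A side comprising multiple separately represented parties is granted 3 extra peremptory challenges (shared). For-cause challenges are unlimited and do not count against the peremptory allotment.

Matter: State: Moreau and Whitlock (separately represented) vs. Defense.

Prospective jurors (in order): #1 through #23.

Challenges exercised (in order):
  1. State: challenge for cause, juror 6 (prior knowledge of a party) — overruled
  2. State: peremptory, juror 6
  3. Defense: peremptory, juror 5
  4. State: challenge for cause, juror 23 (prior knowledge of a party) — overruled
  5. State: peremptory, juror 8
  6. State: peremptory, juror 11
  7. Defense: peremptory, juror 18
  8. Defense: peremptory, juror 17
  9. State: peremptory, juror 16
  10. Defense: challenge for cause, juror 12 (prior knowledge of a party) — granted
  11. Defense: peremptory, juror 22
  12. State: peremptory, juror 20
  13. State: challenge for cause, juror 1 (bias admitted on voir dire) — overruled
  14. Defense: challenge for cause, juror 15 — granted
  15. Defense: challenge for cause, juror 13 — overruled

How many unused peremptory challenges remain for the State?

2

State allotment: 4 base + 3 multi-party = 7.
State peremptories used: #6, #8, #11, #16, #20 — 5 (for-cause on #6, #23, #1 don't count).
Remaining: 7 − 5 = 2.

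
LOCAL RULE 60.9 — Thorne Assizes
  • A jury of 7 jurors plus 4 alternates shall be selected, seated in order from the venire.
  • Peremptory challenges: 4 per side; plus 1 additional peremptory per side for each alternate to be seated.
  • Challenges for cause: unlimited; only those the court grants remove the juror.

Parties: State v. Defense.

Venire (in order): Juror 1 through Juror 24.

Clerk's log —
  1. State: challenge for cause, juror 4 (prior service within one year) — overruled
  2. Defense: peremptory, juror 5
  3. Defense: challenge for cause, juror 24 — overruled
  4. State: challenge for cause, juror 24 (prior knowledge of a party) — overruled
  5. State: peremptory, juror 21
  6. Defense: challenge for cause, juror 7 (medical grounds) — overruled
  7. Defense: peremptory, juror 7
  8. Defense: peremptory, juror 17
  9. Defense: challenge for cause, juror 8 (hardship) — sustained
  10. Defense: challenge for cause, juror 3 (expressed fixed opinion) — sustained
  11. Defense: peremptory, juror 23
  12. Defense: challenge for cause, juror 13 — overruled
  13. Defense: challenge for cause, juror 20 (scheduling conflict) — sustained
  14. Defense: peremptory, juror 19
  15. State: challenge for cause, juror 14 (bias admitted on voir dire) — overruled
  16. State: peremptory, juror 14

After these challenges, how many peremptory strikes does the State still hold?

State allotment: 4 base + 1 × 4 alternates = 8.
State peremptories used: #21, #14 — 2 (for-cause on #4, #24, #14 don't count).
Remaining: 8 − 2 = 6.

6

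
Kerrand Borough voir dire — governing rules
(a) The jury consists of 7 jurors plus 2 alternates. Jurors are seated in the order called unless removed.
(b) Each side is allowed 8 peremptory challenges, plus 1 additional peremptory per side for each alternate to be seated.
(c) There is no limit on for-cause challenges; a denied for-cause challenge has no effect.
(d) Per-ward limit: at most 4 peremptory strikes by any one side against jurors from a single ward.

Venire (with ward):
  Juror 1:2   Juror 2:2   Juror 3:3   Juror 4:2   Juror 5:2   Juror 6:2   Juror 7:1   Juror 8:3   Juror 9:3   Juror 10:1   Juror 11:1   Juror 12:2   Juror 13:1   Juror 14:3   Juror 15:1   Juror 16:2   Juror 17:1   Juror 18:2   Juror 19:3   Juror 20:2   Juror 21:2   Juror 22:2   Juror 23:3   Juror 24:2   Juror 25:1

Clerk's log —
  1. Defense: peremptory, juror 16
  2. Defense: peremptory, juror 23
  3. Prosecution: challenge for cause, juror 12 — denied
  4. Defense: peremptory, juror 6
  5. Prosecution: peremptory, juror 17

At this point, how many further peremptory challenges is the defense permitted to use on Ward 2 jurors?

Defense peremptories so far: #16, #23, #6 — 3 of 10 used, 7 left overall.
Against Ward 2: #16, #6 — 2 used; per-ward cap 4 leaves 2.
Binding limit: min(7, 2) = 2.

2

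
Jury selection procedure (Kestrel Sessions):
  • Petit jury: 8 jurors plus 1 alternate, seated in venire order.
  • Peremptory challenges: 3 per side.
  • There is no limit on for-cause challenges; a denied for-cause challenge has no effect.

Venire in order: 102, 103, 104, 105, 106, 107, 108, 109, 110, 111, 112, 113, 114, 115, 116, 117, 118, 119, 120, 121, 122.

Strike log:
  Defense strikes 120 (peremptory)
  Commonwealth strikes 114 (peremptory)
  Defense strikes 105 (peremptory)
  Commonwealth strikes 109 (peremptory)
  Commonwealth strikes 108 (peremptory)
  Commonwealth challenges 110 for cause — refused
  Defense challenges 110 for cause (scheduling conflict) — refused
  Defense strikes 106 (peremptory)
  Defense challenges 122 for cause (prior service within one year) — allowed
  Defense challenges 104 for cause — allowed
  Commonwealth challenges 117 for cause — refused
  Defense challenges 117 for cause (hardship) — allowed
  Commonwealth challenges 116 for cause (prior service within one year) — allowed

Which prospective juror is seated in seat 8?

Removed: #104, #105, #106, #108, #109, #114, #116, #117, #120, #122. (#110 stays — for-cause denied.)
Filling seats in venire order through position 8: #102, #103, #107, #110, #111, #112, #113, #115.
So seat 8 is #115.

115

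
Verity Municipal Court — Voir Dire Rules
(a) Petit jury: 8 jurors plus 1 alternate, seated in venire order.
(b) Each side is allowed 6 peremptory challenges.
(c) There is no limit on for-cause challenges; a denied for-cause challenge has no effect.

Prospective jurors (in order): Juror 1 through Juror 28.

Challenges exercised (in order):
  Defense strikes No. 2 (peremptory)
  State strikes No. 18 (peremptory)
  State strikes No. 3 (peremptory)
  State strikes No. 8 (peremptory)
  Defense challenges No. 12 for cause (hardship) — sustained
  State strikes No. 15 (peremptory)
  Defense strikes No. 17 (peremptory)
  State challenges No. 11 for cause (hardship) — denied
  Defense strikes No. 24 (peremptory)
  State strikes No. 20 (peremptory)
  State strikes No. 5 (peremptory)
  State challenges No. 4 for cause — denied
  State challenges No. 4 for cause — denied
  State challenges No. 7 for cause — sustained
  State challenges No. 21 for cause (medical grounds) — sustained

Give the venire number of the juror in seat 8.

Removed: #2, #3, #5, #7, #8, #12, #15, #17, #18, #20, #21, #24. (#4, #11 stay — for-cause denied.)
Seating in order: seats 1–8 → #1, #4, #6, #9, #10, #11, #13, #14; alternates → #16.
So seat 8 is #14.

14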